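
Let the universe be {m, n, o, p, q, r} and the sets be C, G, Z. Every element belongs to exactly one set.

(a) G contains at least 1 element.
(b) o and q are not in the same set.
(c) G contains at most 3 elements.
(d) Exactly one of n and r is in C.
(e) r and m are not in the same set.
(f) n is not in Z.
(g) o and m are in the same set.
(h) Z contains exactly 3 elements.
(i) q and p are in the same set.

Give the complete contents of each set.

C = {n}; G = {m, o}; Z = {p, q, r}

From (f): n ∉ Z.
Suppose m ∈ C: no assignment then satisfies all the clues, so m ∉ C.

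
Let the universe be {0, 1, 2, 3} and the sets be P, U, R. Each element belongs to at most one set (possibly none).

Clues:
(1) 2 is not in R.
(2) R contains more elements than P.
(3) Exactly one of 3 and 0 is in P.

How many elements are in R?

2

From (1): 2 ∉ R.
Suppose 0 ∈ U: no assignment then satisfies all the clues, so 0 ∉ U.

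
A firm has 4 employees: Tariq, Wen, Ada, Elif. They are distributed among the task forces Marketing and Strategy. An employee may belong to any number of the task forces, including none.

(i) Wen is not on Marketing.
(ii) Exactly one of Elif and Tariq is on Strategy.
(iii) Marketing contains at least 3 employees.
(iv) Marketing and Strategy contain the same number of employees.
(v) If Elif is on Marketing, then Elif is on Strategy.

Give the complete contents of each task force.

Marketing = {Ada, Elif, Tariq}; Strategy = {Ada, Elif, Wen}

From (i): Wen ∉ Marketing.
(iii): only 3 candidates remain for Marketing, so all are in.
(v): Elif ∈ Strategy.
(ii) (exactly one): Tariq ∉ Strategy.
Suppose Wen ∉ Strategy: no assignment then satisfies all the clues, so Wen ∈ Strategy.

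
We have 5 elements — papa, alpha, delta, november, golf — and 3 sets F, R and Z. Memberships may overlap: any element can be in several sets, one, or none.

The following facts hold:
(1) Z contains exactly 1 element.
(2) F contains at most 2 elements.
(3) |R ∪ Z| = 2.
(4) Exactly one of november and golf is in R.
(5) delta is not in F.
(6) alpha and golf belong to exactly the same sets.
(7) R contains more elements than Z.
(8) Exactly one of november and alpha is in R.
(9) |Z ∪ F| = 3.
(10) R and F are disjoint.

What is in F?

F = {alpha, golf}

From (5): delta ∉ F.
Suppose papa ∈ F: no assignment then satisfies all the clues, so papa ∉ F.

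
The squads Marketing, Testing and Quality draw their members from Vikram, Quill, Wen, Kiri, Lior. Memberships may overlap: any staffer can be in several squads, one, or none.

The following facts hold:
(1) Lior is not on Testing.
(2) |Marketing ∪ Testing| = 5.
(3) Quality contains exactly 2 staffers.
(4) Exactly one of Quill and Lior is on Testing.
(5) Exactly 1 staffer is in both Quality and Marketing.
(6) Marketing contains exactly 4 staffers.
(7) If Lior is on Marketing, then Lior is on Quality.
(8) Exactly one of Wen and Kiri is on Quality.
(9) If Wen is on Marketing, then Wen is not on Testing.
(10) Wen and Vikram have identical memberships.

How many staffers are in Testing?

2

From (1): Lior ∉ Testing.
(4) (exactly one): Quill ∈ Testing.
Suppose Vikram ∉ Marketing: no assignment then satisfies all the clues, so Vikram ∈ Marketing.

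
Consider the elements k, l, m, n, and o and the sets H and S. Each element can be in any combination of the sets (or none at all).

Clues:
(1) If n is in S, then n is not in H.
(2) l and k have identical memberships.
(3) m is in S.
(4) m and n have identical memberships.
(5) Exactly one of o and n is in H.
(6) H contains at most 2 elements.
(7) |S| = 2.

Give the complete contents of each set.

H = {o}; S = {m, n}

From (3): m ∈ S.
(4): n matches m: n ∈ S.
(7): S already has 2, so the rest are out.
(1): n ∉ H.
(4): m matches n: m ∉ H.
(5) (exactly one): o ∈ H.
Suppose k ∈ H: no assignment then satisfies all the clues, so k ∉ H.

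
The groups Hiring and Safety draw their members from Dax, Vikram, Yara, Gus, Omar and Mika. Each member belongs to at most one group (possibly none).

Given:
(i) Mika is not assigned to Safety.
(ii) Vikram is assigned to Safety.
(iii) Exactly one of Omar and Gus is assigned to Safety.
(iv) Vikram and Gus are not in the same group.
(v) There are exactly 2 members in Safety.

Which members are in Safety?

From (i): Mika ∉ Safety.
From (ii): Vikram ∈ Safety.
(iv): Gus ∉ Safety.
(iii) (exactly one): Omar ∈ Safety.
(v): Safety already has 2, so the rest are out.

Safety = {Omar, Vikram}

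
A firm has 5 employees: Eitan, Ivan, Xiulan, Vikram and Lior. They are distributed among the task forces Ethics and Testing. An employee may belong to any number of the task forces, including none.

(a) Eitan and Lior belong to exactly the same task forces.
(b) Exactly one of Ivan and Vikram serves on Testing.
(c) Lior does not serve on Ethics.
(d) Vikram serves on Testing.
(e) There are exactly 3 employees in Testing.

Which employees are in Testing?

Testing = {Eitan, Lior, Vikram}

From (c): Lior ∉ Ethics.
From (d): Vikram ∈ Testing.
(a): Eitan matches Lior: Eitan ∉ Ethics.
(b) (exactly one): Ivan ∉ Testing.
Suppose Eitan ∉ Testing: no assignment then satisfies all the clues, so Eitan ∈ Testing.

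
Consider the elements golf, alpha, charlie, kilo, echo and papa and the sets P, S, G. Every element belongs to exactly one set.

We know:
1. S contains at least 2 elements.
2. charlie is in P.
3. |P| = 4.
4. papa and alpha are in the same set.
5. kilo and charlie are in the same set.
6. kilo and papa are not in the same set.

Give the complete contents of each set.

P = {charlie, echo, golf, kilo}; S = {alpha, papa}; G = {}

From (2): charlie ∈ P.
(5): kilo matches charlie: kilo ∈ P.
(6): papa ∉ P.
(4): alpha matches papa: alpha ∉ P.
(3): only 4 candidates remain for P, so all are in.
(1): only 2 candidates remain for S, so all are in.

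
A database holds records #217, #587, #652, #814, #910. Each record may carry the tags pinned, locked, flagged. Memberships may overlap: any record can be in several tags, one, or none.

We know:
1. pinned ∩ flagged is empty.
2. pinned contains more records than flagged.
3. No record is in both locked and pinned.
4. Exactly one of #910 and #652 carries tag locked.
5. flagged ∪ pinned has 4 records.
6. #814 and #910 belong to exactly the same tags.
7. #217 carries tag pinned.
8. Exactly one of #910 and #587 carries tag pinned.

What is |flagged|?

1

From (7): #217 ∈ pinned.
(1) (disjoint): #217 ∉ flagged.
(3) (disjoint): #217 ∉ locked.
Suppose #587 ∈ pinned: no assignment then satisfies all the clues, so #587 ∉ pinned.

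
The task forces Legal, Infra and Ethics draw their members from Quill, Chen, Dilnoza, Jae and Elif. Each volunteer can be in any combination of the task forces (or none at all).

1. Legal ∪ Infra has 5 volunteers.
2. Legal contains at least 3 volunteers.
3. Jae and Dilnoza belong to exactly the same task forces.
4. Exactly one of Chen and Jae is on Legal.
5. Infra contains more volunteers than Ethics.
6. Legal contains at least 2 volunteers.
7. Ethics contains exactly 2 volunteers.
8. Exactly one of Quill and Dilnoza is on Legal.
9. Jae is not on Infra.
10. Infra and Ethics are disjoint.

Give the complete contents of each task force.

Legal = {Dilnoza, Elif, Jae}; Infra = {Chen, Elif, Quill}; Ethics = {Dilnoza, Jae}

From (9): Jae ∉ Infra.
(3): Dilnoza matches Jae: Dilnoza ∉ Infra.
Suppose Quill ∈ Legal: no assignment then satisfies all the clues, so Quill ∉ Legal.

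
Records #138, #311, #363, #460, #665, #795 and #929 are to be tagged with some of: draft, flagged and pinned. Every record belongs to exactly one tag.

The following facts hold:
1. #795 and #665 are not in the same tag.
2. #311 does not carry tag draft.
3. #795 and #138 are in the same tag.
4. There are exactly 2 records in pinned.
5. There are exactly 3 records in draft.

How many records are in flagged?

2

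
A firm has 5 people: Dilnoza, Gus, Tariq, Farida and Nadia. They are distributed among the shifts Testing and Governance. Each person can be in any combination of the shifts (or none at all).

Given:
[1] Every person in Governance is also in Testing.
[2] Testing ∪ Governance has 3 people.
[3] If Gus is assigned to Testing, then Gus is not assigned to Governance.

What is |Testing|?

3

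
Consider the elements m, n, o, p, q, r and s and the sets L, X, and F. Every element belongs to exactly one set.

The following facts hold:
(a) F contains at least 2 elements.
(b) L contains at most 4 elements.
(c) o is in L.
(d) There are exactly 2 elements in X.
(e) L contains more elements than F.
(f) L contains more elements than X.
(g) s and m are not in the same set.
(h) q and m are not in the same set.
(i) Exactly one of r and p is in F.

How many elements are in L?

3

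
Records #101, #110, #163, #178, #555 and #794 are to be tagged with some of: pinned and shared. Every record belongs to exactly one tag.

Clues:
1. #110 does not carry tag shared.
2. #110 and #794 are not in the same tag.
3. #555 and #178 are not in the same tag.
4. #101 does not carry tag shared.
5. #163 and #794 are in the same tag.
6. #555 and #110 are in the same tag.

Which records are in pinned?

From (1): #110 ∉ shared.
From (4): #101 ∉ shared.
(6): #555 matches #110: #555 ∉ shared.
Only one tag left: #101 ∈ pinned.
Only one tag left: #110 ∈ pinned.
Only one tag left: #555 ∈ pinned.
(2): #794 ∉ pinned.
(3): #178 ∉ pinned.
(5): #163 matches #794: #163 ∉ pinned.
Only one tag left: #163 ∈ shared.
Only one tag left: #178 ∈ shared.
Only one tag left: #794 ∈ shared.

pinned = {#101, #110, #555}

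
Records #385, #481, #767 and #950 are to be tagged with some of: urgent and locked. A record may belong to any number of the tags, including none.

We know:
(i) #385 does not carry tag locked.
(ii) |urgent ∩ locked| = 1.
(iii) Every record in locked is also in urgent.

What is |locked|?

1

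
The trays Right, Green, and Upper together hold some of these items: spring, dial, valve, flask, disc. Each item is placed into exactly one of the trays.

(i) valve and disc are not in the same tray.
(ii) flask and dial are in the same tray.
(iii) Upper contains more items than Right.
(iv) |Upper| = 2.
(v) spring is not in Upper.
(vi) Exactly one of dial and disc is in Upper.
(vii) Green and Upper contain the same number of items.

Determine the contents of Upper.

Upper = {dial, flask}

From (v): spring ∉ Upper.
Suppose dial ∉ Upper: no assignment then satisfies all the clues, so dial ∈ Upper.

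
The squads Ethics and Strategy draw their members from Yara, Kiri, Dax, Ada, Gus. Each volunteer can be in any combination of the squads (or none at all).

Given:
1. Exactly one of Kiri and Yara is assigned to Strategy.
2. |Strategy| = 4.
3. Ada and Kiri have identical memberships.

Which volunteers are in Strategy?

Strategy = {Ada, Dax, Gus, Kiri}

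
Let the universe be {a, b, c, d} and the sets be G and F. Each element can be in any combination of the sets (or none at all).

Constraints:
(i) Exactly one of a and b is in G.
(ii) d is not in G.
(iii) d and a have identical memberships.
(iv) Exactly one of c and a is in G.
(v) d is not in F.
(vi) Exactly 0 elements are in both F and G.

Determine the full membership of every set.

G = {b, c}; F = {}

From (ii): d ∉ G.
From (v): d ∉ F.
(iii): a matches d: a ∉ G.
(iii): a matches d: a ∉ F.
(iv) (exactly one): c ∈ G.
(i) (exactly one): b ∈ G.
Suppose b ∈ F: no assignment then satisfies all the clues, so b ∉ F.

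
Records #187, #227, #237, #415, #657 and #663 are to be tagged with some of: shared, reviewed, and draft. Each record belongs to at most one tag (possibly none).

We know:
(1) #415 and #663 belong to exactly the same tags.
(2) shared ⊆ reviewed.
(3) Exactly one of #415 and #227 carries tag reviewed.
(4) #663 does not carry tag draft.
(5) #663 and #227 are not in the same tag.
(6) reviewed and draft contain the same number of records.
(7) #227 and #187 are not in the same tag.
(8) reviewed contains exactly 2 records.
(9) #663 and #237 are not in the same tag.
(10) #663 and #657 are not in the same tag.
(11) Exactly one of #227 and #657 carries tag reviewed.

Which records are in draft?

draft = {#187, #657}

From (4): #663 ∉ draft.
(1): #415 matches #663: #415 ∉ draft.
Suppose #187 ∉ draft: no assignment then satisfies all the clues, so #187 ∈ draft.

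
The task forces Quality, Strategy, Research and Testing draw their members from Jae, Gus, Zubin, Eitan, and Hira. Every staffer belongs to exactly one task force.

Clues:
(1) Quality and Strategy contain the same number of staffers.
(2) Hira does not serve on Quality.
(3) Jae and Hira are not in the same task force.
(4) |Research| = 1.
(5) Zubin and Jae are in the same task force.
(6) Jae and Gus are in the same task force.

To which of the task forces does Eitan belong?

Eitan: Testing

From (2): Hira ∉ Quality.
Suppose Eitan ∈ Quality: no assignment then satisfies all the clues, so Eitan ∉ Quality.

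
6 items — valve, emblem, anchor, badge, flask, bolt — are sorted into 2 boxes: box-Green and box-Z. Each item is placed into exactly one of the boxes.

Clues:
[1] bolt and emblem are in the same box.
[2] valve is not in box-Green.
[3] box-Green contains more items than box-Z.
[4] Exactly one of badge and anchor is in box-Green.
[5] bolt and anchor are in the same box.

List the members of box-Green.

box-Green = {anchor, bolt, emblem, flask}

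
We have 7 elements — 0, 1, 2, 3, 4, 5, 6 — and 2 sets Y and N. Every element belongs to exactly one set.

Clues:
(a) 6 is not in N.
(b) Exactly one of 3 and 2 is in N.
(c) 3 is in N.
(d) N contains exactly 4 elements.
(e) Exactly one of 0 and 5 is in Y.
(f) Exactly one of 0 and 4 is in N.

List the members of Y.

Y = {0, 2, 6}

From (a): 6 ∉ N.
From (c): 3 ∈ N.
(b) (exactly one): 2 ∉ N.
Only one set left: 2 ∈ Y.
Only one set left: 6 ∈ Y.
Suppose 0 ∉ Y: no assignment then satisfies all the clues, so 0 ∈ Y.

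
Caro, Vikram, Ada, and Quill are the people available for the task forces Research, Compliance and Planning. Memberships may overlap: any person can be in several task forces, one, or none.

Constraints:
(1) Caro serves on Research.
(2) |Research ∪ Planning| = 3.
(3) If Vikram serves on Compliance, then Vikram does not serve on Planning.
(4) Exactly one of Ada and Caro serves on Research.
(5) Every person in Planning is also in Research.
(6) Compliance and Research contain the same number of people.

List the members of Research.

Research = {Caro, Quill, Vikram}

From (1): Caro ∈ Research.
(4) (exactly one): Ada ∉ Research.
(5) contrapositive: Ada ∉ Planning.
Suppose Vikram ∉ Research: no assignment then satisfies all the clues, so Vikram ∈ Research.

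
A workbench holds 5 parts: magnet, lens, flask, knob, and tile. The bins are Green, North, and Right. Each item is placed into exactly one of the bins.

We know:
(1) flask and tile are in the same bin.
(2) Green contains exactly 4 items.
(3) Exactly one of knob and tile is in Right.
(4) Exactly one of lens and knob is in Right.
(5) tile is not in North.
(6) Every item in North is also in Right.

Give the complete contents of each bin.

Green = {flask, lens, magnet, tile}; North = {}; Right = {knob}

From (5): tile ∉ North.
(1): flask matches tile: flask ∉ North.
Suppose magnet ∉ Green: no assignment then satisfies all the clues, so magnet ∈ Green.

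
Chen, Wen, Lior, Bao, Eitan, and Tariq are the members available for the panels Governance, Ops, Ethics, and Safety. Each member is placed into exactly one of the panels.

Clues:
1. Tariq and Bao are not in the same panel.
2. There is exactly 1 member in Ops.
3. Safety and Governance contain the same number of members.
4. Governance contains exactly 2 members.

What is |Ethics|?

1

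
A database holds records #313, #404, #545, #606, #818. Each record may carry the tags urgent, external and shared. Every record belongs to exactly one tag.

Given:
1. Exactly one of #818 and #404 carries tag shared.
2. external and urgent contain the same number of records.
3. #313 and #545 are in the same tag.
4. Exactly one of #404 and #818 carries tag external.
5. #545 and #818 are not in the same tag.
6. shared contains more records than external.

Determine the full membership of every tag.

urgent = {#606}; external = {#818}; shared = {#313, #404, #545}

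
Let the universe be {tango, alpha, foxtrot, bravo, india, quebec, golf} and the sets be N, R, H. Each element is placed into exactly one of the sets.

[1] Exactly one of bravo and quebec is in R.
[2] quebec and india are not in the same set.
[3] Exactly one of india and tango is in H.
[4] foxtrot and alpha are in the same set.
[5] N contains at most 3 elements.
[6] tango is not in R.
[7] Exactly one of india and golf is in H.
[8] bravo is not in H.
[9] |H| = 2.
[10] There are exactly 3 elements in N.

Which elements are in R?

R = {bravo, india}

From (6): tango ∉ R.
From (8): bravo ∉ H.
Suppose alpha ∈ R: no assignment then satisfies all the clues, so alpha ∉ R.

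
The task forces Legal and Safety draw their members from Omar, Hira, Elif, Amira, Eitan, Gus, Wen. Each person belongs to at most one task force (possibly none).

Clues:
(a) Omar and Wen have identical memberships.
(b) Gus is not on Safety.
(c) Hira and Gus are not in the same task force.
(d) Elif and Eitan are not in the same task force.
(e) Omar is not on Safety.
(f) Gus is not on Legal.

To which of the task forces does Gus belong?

From (b): Gus ∉ Safety.
From (e): Omar ∉ Safety.
From (f): Gus ∉ Legal.
(a): Wen matches Omar: Wen ∉ Safety.

Gus: none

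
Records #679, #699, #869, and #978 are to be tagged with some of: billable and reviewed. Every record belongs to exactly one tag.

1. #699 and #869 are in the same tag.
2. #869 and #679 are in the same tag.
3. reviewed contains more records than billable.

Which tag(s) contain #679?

#679: reviewed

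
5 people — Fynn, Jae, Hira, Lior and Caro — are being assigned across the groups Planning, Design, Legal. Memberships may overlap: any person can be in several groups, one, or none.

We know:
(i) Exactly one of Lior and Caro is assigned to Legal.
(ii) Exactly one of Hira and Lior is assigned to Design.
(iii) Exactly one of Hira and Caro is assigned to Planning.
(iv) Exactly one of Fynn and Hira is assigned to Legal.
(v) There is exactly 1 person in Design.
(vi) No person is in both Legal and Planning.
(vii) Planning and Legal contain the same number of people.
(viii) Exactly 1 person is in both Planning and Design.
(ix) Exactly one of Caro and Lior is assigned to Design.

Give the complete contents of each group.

Planning = {Hira, Lior}; Design = {Lior}; Legal = {Caro, Fynn}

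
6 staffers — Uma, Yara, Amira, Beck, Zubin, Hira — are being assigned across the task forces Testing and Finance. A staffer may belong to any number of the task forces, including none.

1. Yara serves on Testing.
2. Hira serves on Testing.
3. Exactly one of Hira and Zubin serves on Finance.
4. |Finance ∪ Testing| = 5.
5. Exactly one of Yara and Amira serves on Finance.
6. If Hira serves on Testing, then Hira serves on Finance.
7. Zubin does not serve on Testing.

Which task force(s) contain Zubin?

From (1): Yara ∈ Testing.
From (2): Hira ∈ Testing.
From (7): Zubin ∉ Testing.
(6): Hira ∈ Finance.
(3) (exactly one): Zubin ∉ Finance.

Zubin: none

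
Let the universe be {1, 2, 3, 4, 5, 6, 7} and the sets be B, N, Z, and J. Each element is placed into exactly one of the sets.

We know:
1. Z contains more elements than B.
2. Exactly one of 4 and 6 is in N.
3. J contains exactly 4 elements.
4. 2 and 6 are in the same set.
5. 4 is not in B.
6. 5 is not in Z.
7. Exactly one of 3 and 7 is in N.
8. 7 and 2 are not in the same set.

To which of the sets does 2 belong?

From (5): 4 ∉ B.
From (6): 5 ∉ Z.
Suppose 2 ∈ B: no assignment then satisfies all the clues, so 2 ∉ B.

2: J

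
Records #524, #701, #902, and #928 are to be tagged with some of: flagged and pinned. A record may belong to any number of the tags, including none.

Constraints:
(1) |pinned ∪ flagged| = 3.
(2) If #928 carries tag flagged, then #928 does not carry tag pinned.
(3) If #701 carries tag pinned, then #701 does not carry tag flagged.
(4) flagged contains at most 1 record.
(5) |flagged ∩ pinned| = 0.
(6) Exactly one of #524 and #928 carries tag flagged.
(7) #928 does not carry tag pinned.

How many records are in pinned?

2

From (7): #928 ∉ pinned.
Suppose #701 ∈ flagged: no assignment then satisfies all the clues, so #701 ∉ flagged.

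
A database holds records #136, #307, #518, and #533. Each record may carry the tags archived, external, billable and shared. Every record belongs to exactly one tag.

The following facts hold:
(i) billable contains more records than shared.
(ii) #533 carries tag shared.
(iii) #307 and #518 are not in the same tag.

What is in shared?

From (ii): #533 ∈ shared.
Suppose #136 ∈ shared: no assignment then satisfies all the clues, so #136 ∉ shared.

shared = {#533}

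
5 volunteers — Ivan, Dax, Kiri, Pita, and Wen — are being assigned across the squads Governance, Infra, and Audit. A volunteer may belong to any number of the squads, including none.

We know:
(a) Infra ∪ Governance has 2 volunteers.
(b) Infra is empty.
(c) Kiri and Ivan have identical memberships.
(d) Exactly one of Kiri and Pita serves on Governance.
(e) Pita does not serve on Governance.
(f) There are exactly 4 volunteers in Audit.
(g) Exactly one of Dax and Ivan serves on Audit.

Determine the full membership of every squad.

Governance = {Ivan, Kiri}; Infra = {}; Audit = {Ivan, Kiri, Pita, Wen}

From (e): Pita ∉ Governance.
(b): Infra already has 0, so the rest are out.
(d) (exactly one): Kiri ∈ Governance.
(c): Ivan matches Kiri: Ivan ∈ Governance.
Suppose Ivan ∉ Audit: no assignment then satisfies all the clues, so Ivan ∈ Audit.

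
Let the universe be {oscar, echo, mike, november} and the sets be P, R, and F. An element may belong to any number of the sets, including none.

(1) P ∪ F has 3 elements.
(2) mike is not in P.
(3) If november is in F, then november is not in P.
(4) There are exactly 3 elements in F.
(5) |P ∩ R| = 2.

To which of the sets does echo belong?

echo: F, P, R

From (2): mike ∉ P.
Suppose echo ∉ P: no assignment then satisfies all the clues, so echo ∈ P.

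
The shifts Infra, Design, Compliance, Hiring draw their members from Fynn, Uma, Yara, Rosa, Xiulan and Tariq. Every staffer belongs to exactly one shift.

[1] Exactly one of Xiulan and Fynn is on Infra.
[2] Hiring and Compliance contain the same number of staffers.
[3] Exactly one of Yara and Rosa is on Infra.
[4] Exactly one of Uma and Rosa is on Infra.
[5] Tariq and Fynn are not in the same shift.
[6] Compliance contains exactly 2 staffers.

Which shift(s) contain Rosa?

Rosa: Infra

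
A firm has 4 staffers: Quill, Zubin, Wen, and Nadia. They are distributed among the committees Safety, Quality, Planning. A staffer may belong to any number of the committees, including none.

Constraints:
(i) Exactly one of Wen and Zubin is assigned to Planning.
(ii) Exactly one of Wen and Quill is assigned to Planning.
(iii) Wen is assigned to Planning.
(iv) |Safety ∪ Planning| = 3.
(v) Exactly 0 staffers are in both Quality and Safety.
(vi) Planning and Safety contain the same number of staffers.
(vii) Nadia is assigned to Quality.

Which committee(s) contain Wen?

Wen: Planning, Safety

From (iii): Wen ∈ Planning.
From (vii): Nadia ∈ Quality.
(i) (exactly one): Zubin ∉ Planning.
(ii) (exactly one): Quill ∉ Planning.
Suppose Wen ∉ Safety: no assignment then satisfies all the clues, so Wen ∈ Safety.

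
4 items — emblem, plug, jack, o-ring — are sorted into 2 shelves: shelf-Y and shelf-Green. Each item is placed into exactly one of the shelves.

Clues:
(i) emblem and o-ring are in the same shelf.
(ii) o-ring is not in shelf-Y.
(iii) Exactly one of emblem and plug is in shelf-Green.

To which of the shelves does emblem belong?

From (ii): o-ring ∉ shelf-Y.
(i): emblem matches o-ring: emblem ∉ shelf-Y.
Only one shelf left: emblem ∈ shelf-Green.
Only one shelf left: o-ring ∈ shelf-Green.
(iii) (exactly one): plug ∉ shelf-Green.
Only one shelf left: plug ∈ shelf-Y.

emblem: shelf-Green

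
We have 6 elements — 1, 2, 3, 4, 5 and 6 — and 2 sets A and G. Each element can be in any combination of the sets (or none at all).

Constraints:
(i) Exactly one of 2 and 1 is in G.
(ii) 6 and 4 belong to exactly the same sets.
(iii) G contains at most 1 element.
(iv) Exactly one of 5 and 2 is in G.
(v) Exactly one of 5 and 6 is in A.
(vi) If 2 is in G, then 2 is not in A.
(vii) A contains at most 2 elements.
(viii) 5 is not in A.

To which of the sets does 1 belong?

1: none

From (viii): 5 ∉ A.
(v) (exactly one): 6 ∈ A.
(ii): 4 matches 6: 4 ∈ A.
(vii): A already has 2, so the rest are out.
Suppose 1 ∈ G: no assignment then satisfies all the clues, so 1 ∉ G.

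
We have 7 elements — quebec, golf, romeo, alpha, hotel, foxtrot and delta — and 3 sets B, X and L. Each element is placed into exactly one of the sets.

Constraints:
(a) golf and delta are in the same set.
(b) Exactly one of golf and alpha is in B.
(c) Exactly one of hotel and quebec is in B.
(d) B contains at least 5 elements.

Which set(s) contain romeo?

romeo: B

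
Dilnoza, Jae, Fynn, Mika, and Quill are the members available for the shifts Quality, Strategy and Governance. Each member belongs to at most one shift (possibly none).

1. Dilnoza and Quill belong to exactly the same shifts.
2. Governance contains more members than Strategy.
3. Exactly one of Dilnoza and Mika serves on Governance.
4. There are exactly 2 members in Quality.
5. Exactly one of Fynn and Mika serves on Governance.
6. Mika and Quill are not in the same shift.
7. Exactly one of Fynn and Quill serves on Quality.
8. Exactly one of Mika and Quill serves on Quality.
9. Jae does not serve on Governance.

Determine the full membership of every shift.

Quality = {Dilnoza, Quill}; Strategy = {}; Governance = {Mika}

From (9): Jae ∉ Governance.
Suppose Dilnoza ∉ Quality: no assignment then satisfies all the clues, so Dilnoza ∈ Quality.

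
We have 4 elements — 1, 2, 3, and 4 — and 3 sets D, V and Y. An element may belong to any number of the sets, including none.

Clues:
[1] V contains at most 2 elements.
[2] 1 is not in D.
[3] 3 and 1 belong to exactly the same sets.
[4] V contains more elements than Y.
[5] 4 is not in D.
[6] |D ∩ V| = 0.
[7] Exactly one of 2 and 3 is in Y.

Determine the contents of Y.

Y = {2}

From (2): 1 ∉ D.
From (5): 4 ∉ D.
(3): 3 matches 1: 3 ∉ D.
Suppose 1 ∈ Y: no assignment then satisfies all the clues, so 1 ∉ Y.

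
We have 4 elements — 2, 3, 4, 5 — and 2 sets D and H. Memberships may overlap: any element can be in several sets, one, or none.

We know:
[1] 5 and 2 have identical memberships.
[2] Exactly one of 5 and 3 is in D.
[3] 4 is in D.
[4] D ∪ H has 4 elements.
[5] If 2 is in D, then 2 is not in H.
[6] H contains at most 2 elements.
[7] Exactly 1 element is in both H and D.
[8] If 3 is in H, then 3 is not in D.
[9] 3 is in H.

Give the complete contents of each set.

D = {2, 4, 5}; H = {3, 4}

From (3): 4 ∈ D.
From (9): 3 ∈ H.
(8): 3 ∉ D.
(2) (exactly one): 5 ∈ D.
(1): 2 matches 5: 2 ∈ D.
(5): 2 ∉ H.
(1): 5 matches 2: 5 ∉ H.
Suppose 4 ∉ H: no assignment then satisfies all the clues, so 4 ∈ H.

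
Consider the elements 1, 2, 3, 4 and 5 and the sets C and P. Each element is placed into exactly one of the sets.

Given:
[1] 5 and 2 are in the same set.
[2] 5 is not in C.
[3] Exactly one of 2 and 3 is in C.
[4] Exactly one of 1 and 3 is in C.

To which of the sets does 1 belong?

From (2): 5 ∉ C.
(1): 2 matches 5: 2 ∉ C.
(3) (exactly one): 3 ∈ C.
(4) (exactly one): 1 ∉ C.
Only one set left: 1 ∈ P.
Only one set left: 2 ∈ P.
Only one set left: 5 ∈ P.

1: P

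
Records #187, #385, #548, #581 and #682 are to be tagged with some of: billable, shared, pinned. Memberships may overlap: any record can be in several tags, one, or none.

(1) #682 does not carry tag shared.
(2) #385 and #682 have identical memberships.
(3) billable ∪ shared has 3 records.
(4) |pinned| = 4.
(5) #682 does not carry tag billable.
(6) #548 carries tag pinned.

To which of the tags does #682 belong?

#682: pinned

From (1): #682 ∉ shared.
From (5): #682 ∉ billable.
From (6): #548 ∈ pinned.
(2): #385 matches #682: #385 ∉ billable.
(2): #385 matches #682: #385 ∉ shared.
Suppose #682 ∉ pinned: no assignment then satisfies all the clues, so #682 ∈ pinned.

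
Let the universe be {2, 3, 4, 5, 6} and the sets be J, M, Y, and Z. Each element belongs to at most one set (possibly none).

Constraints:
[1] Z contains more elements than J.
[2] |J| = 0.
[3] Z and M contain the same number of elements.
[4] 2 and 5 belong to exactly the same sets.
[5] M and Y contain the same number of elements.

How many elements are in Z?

(2): J already has 0, so the rest are out.
Suppose 2 ∈ M: no assignment then satisfies all the clues, so 2 ∉ M.

1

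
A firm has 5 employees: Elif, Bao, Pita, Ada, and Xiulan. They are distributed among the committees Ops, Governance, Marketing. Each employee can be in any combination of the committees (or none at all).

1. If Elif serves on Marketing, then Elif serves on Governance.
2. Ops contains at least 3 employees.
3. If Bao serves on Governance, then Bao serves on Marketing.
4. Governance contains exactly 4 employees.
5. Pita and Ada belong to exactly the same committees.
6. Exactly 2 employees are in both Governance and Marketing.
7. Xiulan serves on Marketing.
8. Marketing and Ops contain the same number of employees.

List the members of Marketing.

Marketing = {Bao, Elif, Xiulan}

From (7): Xiulan ∈ Marketing.
Suppose Elif ∉ Marketing: no assignment then satisfies all the clues, so Elif ∈ Marketing.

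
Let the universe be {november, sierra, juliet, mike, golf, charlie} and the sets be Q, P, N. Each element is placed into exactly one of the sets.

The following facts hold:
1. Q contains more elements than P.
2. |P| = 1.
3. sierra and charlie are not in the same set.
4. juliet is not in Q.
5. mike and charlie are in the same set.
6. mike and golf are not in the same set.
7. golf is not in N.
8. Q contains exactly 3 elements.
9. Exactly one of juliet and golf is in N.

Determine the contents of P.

P = {golf}

From (4): juliet ∉ Q.
From (7): golf ∉ N.
(9) (exactly one): juliet ∈ N.
Suppose november ∈ P: no assignment then satisfies all the clues, so november ∉ P.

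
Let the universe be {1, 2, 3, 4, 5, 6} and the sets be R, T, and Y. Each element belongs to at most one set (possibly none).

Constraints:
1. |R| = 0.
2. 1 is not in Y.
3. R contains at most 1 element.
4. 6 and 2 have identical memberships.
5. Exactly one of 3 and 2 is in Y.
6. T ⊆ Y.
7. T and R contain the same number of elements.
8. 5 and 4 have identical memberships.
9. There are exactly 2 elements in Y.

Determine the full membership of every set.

From (2): 1 ∉ Y.
(1): R already has 0, so the rest are out.
(6) contrapositive: 1 ∉ T.
Suppose 2 ∈ T: no assignment then satisfies all the clues, so 2 ∉ T.

R = {}; T = {}; Y = {2, 6}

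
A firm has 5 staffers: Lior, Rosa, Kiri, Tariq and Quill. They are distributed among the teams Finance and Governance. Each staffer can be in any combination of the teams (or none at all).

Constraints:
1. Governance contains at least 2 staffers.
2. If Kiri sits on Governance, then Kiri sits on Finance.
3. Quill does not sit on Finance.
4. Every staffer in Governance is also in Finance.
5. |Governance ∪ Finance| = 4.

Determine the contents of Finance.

Finance = {Kiri, Lior, Rosa, Tariq}

From (3): Quill ∉ Finance.
(4) contrapositive: Quill ∉ Governance.
Suppose Lior ∉ Finance: no assignment then satisfies all the clues, so Lior ∈ Finance.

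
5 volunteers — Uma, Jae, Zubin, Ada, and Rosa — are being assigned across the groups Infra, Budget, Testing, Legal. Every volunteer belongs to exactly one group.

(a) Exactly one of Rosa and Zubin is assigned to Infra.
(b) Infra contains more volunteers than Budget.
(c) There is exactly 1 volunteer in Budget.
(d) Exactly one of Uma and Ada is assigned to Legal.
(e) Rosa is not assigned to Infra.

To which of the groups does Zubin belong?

Zubin: Infra

From (e): Rosa ∉ Infra.
(a) (exactly one): Zubin ∈ Infra.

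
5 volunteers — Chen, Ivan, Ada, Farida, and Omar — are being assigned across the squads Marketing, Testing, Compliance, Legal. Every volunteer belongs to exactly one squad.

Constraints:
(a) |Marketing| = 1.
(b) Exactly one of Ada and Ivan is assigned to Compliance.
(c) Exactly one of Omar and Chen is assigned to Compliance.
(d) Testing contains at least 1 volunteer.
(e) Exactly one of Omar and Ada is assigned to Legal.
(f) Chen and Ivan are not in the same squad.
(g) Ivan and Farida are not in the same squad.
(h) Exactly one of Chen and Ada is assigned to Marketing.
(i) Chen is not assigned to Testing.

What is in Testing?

Testing = {Farida}

From (i): Chen ∉ Testing.
Suppose Ivan ∈ Testing: no assignment then satisfies all the clues, so Ivan ∉ Testing.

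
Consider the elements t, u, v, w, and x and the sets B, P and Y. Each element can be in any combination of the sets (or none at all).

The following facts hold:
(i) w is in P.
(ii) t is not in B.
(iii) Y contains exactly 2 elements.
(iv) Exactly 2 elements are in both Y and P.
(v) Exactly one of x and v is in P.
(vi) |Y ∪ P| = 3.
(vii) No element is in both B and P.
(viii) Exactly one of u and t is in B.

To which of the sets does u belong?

u: B

From (i): w ∈ P.
From (ii): t ∉ B.
(vii) (disjoint): w ∉ B.
(viii) (exactly one): u ∈ B.
(vii) (disjoint): u ∉ P.
Suppose u ∈ Y: no assignment then satisfies all the clues, so u ∉ Y.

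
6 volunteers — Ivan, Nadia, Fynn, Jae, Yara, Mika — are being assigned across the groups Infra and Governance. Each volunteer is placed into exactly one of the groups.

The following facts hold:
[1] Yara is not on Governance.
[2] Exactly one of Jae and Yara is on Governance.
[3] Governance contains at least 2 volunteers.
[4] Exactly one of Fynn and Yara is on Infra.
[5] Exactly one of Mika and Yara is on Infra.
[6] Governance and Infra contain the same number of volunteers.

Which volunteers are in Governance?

Governance = {Fynn, Jae, Mika}

From (1): Yara ∉ Governance.
(2) (exactly one): Jae ∈ Governance.
Only one group left: Yara ∈ Infra.
(4) (exactly one): Fynn ∉ Infra.
(5) (exactly one): Mika ∉ Infra.
Only one group left: Fynn ∈ Governance.
Only one group left: Mika ∈ Governance.
Suppose Ivan ∈ Governance: no assignment then satisfies all the clues, so Ivan ∉ Governance.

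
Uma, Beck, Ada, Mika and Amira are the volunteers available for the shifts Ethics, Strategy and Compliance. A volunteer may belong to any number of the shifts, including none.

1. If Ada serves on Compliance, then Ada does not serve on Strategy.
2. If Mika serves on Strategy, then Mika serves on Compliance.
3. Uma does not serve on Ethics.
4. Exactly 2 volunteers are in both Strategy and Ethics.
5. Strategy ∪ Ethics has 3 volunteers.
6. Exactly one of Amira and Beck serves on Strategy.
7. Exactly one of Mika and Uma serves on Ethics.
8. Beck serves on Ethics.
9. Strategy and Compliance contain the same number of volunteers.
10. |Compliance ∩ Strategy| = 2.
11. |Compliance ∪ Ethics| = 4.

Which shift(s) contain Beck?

Beck: Ethics, Strategy

From (3): Uma ∉ Ethics.
From (8): Beck ∈ Ethics.
(7) (exactly one): Mika ∈ Ethics.
Suppose Beck ∉ Strategy: no assignment then satisfies all the clues, so Beck ∈ Strategy.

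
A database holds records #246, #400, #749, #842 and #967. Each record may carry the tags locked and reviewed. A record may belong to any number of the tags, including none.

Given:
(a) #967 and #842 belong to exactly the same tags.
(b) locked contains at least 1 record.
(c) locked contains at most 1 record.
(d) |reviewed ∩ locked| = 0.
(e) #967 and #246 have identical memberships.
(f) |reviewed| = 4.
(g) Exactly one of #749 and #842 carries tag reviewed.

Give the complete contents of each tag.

locked = {#749}; reviewed = {#246, #400, #842, #967}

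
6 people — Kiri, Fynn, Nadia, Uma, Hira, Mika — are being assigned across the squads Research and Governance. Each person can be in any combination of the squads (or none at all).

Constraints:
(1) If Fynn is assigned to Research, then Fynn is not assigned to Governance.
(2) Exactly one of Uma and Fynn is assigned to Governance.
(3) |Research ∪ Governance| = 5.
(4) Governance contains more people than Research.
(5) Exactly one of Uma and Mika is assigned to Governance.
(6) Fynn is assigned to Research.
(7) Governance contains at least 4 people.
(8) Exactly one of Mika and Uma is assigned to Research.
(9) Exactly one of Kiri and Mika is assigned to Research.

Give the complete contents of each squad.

Research = {Fynn, Kiri, Uma}; Governance = {Hira, Kiri, Nadia, Uma}

From (6): Fynn ∈ Research.
(1): Fynn ∉ Governance.
(2) (exactly one): Uma ∈ Governance.
(5) (exactly one): Mika ∉ Governance.
(7): only 4 candidates remain for Governance, so all are in.
Suppose Kiri ∉ Research: no assignment then satisfies all the clues, so Kiri ∈ Research.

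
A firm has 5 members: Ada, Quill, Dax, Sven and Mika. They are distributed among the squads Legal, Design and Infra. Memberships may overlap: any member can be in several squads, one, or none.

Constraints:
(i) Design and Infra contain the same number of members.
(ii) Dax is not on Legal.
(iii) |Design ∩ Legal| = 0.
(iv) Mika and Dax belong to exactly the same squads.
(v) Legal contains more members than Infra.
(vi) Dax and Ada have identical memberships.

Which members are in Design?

Design = {}

From (ii): Dax ∉ Legal.
(iv): Mika matches Dax: Mika ∉ Legal.
(vi): Ada matches Dax: Ada ∉ Legal.
Suppose Ada ∈ Design: no assignment then satisfies all the clues, so Ada ∉ Design.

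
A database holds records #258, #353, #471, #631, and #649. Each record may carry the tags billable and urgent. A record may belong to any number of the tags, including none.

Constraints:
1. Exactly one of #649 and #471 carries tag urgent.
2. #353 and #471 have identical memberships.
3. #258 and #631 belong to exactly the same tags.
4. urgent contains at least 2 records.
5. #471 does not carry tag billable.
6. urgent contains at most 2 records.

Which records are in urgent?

urgent = {#353, #471}

From (5): #471 ∉ billable.
(2): #353 matches #471: #353 ∉ billable.
Suppose #258 ∈ urgent: no assignment then satisfies all the clues, so #258 ∉ urgent.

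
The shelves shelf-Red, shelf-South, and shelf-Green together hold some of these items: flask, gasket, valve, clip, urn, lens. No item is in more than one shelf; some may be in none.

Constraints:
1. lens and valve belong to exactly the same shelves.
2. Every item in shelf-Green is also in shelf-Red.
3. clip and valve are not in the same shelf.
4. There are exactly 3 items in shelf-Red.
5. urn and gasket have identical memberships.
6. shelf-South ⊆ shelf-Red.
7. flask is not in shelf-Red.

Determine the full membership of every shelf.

shelf-Red = {clip, gasket, urn}; shelf-South = {}; shelf-Green = {}

From (7): flask ∉ shelf-Red.
(2) contrapositive: flask ∉ shelf-Green.
(6) contrapositive: flask ∉ shelf-South.
Suppose gasket ∉ shelf-Red: no assignment then satisfies all the clues, so gasket ∈ shelf-Red.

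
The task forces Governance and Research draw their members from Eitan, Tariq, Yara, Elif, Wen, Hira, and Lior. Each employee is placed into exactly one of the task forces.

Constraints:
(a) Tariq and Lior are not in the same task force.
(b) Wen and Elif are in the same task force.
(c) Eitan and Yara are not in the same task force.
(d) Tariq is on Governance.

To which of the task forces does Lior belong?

From (d): Tariq ∈ Governance.
(a): Lior ∉ Governance.
Only one task force left: Lior ∈ Research.

Lior: Research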